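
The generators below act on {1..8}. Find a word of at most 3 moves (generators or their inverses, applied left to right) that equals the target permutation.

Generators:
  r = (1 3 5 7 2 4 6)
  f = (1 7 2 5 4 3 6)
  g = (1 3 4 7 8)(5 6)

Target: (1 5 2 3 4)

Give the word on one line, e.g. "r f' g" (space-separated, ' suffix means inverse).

  after f: (1 7 2 5 4 3 6)
  after r': (1 5 2 3 4)

f r'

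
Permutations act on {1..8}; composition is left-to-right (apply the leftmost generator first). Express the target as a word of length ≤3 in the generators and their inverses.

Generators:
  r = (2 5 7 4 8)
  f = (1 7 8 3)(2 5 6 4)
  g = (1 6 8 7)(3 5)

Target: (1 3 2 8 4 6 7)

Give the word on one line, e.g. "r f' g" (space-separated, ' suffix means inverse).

  after f': (1 3 8 7)(2 4 6 5)
  after r: (1 3 2 8 4 6 7)

f' r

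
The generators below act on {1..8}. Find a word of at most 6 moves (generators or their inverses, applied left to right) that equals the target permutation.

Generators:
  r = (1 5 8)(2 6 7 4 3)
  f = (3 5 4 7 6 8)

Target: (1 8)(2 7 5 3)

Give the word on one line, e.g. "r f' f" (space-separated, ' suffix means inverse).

f f r r

  after f: (3 5 4 7 6 8)
  after f: (3 4 6)(5 7 8)
  after r: (1 5 4 7)(2 6)
  after r: (1 8)(2 7 5 3)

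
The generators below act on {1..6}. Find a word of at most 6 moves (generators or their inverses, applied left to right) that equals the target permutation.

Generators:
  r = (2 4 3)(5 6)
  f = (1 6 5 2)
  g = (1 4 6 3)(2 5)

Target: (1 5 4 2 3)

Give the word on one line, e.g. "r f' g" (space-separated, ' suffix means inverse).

r' r' f r

  after r': (2 3 4)(5 6)
  after r': (2 4 3)
  after f: (1 6 5 2 4 3)
  after r: (1 5 4 2 3)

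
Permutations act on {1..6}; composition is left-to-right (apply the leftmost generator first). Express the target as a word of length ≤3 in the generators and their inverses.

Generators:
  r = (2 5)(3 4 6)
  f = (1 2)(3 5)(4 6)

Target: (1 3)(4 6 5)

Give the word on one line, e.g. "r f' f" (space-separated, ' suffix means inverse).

  after f: (1 2)(3 5)(4 6)
  after r': (1 5 6 3 2)
  after f: (1 3)(4 6 5)

f r' f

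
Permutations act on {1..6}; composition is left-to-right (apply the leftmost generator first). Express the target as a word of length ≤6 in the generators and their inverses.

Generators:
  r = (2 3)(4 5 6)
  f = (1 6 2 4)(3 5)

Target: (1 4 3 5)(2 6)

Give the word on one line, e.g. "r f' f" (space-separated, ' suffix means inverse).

  after f: (1 6 2 4)(3 5)
  after r: (1 4)(2 5)(3 6)
  after f: (2 3)(4 6 5)
  after r': (4 5 6)
  after f': (1 4 3 5)(2 6)

f r f r' f'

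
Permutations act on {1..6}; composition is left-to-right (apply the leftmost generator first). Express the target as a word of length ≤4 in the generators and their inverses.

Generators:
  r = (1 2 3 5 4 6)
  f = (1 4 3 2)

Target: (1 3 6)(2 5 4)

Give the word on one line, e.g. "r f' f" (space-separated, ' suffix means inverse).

r f r r

  after r: (1 2 3 5 4 6)
  after f: (3 5)(4 6)
  after r: (1 2 3 4)
  after r: (1 3 6)(2 5 4)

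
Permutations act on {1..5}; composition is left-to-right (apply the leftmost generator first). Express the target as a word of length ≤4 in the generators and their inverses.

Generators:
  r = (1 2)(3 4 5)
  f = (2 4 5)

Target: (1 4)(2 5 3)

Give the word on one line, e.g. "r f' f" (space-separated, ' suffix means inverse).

f' r' f

  after f': (2 5 4)
  after r': (1 2 4)(3 5)
  after f: (1 4)(2 5 3)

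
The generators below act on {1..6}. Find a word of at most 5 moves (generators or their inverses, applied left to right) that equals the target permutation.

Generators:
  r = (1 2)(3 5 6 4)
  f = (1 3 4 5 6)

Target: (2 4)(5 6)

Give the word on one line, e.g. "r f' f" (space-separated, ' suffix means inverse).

r f' r

  after r: (1 2)(3 5 6 4)
  after f': (1 2 6 3 4)
  after r: (2 4)(5 6)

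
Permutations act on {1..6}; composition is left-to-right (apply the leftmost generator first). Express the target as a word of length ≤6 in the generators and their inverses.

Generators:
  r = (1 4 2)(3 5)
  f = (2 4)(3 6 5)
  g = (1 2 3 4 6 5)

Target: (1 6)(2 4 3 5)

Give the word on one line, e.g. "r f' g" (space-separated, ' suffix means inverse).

  after g: (1 2 3 4 6 5)
  after r: (2 5 4 6 3)
  after g': (1 5 3)(2 6)
  after g': (1 6)(2 4 3 5)

g r g' g'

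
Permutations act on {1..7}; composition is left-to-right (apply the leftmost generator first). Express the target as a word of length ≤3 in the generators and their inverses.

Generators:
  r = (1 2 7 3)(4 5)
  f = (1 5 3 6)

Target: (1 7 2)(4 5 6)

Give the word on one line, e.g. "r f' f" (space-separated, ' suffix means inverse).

f f r'

  after f: (1 5 3 6)
  after f: (1 3)(5 6)
  after r': (1 7 2)(4 5 6)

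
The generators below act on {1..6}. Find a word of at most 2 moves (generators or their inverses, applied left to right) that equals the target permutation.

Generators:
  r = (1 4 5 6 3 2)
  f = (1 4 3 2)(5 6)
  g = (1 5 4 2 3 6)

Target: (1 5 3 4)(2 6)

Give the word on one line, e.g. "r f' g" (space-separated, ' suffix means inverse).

  after r: (1 4 5 6 3 2)
  after g': (1 5 3 4)(2 6)

r g'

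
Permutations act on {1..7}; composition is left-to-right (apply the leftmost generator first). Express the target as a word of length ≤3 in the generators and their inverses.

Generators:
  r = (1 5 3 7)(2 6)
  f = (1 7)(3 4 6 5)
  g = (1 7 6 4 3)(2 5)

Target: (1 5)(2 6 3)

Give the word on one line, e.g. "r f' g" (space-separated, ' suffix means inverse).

r' g f

  after r': (1 7 3 5)(2 6)
  after g: (1 6 5 7)(2 4 3)
  after f: (1 5)(2 6 3)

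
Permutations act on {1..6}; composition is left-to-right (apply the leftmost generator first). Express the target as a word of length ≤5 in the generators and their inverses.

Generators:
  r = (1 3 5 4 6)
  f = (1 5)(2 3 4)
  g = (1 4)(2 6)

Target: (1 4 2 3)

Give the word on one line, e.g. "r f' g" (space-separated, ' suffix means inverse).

  after r': (1 6 4 5 3)
  after g': (1 2 6)(3 4 5)
  after r': (1 2 4 3 5)
  after f': (1 4 2 3)

r' g' r' f'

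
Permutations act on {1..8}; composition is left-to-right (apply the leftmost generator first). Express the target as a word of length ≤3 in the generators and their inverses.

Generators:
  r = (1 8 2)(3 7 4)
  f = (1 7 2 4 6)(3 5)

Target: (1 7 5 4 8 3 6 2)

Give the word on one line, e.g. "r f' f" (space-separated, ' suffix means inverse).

  after r': (1 2 8)(3 4 7)
  after f: (1 4 2 8 7 5 3 6)
  after r': (1 7 5 4 8 3 6 2)

r' f r'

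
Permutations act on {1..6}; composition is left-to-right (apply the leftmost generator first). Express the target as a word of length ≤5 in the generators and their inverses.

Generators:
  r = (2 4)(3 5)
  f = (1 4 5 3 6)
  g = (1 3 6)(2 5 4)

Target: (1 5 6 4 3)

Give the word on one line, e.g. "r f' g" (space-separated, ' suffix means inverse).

  after f': (1 6 3 5 4)
  after f': (1 3 4 6 5)
  after f': (1 5 6 4 3)

f' f' f'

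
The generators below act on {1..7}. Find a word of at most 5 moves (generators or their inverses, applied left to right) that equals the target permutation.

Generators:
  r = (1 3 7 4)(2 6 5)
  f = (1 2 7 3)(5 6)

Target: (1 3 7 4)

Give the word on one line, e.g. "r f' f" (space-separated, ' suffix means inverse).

r' r' r'

  after r': (1 4 7 3)(2 5 6)
  after r': (1 7)(2 6 5)(3 4)
  after r': (1 3 7 4)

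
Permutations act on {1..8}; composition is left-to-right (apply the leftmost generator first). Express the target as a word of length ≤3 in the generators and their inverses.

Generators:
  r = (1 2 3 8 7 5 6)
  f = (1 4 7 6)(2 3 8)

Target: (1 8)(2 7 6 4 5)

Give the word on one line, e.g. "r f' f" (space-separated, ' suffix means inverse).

  after r: (1 2 3 8 7 5 6)
  after f: (1 3 2 8 6 4 7 5)
  after r: (1 8)(2 7 6 4 5)

r f r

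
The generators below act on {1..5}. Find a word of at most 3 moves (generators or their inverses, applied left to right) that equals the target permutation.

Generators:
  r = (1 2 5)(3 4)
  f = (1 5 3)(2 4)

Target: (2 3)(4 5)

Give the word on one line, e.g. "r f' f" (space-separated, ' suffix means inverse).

  after f: (1 5 3)(2 4)
  after r: (2 3)(4 5)

f r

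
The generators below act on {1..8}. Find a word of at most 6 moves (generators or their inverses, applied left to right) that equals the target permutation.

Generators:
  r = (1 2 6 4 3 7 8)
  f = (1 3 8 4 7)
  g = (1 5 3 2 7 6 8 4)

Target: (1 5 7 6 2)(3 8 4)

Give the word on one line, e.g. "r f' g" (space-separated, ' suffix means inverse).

  after r: (1 2 6 4 3 7 8)
  after g': (1 3 2 7 6 8 4 5)
  after r: (1 7 4 5 2 8 3 6)
  after f: (2 4 5)(3 6)
  after g: (1 5 7 6 2)(3 8 4)

r g' r f g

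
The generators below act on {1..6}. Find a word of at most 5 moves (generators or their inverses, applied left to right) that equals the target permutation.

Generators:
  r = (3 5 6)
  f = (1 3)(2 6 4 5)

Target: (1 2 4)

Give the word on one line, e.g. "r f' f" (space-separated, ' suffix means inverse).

  after f: (1 3)(2 6 4 5)
  after r': (1 6 4 3)(2 5)
  after f': (1 2 4)

f r' f'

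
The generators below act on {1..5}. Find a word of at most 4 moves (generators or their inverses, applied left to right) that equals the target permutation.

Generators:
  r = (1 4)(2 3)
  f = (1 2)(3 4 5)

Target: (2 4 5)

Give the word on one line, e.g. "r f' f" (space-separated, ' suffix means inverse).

r f' r f'

  after r: (1 4)(2 3)
  after f': (1 3)(2 5 4)
  after r: (1 2 5)(3 4)
  after f': (2 4 5)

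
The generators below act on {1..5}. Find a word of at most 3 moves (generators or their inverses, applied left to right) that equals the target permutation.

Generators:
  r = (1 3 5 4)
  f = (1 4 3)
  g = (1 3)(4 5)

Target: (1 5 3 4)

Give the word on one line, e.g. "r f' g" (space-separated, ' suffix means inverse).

  after r': (1 4 5 3)
  after g': (1 5)
  after f': (1 5 3 4)

r' g' f'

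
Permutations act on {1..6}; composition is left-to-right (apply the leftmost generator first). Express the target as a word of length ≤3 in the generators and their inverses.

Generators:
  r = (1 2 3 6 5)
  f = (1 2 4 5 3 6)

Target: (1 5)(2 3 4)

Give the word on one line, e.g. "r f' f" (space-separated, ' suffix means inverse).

r r f'

  after r: (1 2 3 6 5)
  after r: (1 3 5 2 6)
  after f': (1 5)(2 3 4)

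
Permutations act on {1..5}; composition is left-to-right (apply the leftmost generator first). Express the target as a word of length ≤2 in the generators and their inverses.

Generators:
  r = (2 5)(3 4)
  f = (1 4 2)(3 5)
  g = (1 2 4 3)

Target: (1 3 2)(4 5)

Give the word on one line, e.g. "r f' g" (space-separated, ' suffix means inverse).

f r'

  after f: (1 4 2)(3 5)
  after r': (1 3 2)(4 5)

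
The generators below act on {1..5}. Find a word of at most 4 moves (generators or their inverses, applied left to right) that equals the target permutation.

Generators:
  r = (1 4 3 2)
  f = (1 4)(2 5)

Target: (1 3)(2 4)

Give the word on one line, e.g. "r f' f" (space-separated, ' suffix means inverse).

r f f r

  after r: (1 4 3 2)
  after f: (2 4 3 5)
  after f: (1 4 3 2)
  after r: (1 3)(2 4)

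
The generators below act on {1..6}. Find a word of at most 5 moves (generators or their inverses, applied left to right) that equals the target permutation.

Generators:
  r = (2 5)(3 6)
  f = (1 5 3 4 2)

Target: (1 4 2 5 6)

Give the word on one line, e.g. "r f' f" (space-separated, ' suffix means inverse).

  after r': (2 5)(3 6)
  after f': (1 2)(3 6 5 4)
  after f': (1 4 5 3 6)
  after r: (1 4 2 5 6)

r' f' f' r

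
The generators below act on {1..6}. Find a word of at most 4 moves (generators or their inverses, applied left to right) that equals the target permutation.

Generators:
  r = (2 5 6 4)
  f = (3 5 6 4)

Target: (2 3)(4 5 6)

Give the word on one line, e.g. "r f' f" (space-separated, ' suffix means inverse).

r f' r

  after r: (2 5 6 4)
  after f': (2 3 4)
  after r: (2 3)(4 5 6)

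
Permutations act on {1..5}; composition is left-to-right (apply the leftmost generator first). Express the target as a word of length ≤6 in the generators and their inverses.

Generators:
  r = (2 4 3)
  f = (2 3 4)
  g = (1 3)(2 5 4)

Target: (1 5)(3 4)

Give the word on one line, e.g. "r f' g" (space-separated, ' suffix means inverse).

  after f': (2 4 3)
  after g': (1 3 4)(2 5)
  after r': (1 4)(2 5 3)
  after g': (1 5)(3 4)

f' g' r' g'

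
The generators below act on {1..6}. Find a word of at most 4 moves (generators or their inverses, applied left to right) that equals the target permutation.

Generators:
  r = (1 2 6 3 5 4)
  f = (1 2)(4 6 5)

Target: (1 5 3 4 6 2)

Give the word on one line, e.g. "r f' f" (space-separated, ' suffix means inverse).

f' r f

  after f': (1 2)(4 5 6)
  after r: (1 6)(3 5)
  after f: (1 5 3 4 6 2)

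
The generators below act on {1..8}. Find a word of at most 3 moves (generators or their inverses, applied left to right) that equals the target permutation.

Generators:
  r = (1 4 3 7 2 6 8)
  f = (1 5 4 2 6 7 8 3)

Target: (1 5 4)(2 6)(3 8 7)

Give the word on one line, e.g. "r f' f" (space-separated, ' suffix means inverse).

r f' r

  after r: (1 4 3 7 2 6 8)
  after f': (1 5)(3 6 7 4 8)
  after r: (1 5 4)(2 6)(3 8 7)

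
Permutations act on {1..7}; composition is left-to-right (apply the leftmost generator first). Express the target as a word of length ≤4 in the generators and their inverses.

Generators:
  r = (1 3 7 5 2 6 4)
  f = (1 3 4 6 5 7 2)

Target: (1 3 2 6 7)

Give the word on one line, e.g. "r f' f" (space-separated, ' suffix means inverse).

r' f'

  after r': (1 4 6 2 5 7 3)
  after f': (1 3 2 6 7)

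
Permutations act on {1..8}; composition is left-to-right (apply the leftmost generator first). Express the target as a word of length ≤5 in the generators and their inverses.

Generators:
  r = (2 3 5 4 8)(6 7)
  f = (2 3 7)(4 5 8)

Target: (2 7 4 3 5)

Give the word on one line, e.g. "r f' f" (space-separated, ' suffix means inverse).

f f r r

  after f: (2 3 7)(4 5 8)
  after f: (2 7 3)(4 8 5)
  after r: (2 6 7 5 8 4)
  after r: (2 7 4 3 5)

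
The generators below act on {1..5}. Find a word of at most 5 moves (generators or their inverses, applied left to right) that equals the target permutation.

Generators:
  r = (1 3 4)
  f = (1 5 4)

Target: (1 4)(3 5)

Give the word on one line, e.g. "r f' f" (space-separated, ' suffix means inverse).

f r' f' f'

  after f: (1 5 4)
  after r': (1 5 3)
  after f': (3 4 5)
  after f': (1 4)(3 5)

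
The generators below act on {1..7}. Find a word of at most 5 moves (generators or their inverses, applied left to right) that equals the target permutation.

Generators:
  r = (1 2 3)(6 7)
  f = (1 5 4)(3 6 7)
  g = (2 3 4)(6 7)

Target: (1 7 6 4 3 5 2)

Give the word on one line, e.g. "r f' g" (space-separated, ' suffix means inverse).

  after g: (2 3 4)(6 7)
  after g: (2 4 3)
  after r': (1 3)(2 4)(6 7)
  after f: (1 6 3 5 4 2)
  after g: (1 7 6 4 3 5 2)

g g r' f g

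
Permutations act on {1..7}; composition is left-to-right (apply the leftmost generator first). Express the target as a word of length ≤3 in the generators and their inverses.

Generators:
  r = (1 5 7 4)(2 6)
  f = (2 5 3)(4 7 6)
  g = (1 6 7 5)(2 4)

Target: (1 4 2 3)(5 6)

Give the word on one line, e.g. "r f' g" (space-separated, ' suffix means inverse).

f' r'

  after f': (2 3 5)(4 6 7)
  after r': (1 4 2 3)(5 6)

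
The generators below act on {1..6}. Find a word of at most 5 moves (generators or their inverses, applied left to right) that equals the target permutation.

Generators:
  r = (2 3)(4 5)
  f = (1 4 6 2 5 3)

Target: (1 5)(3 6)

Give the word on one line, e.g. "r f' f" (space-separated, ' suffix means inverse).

  after f': (1 3 5 2 6 4)
  after r: (1 2 6 5 3 4)
  after r: (1 3 5 2 6 4)
  after r: (1 2 6 5 3 4)
  after f: (1 5)(3 6)

f' r r r f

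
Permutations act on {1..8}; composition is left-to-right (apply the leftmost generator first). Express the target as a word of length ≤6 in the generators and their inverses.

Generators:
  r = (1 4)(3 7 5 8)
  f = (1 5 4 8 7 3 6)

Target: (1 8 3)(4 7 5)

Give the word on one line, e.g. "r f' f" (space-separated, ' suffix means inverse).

  after f': (1 6 3 7 8 4 5)
  after r': (1 6 8)(4 7 5)
  after f': (1 3 7)(4 8 6)
  after r: (1 7 4 3 5 8 6)
  after f': (1 8 3)(4 7 5)

f' r' f' r f'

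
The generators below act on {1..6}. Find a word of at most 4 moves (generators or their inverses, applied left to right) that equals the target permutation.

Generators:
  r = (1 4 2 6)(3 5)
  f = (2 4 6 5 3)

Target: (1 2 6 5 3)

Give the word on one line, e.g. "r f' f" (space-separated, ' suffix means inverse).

f r' r'

  after f: (2 4 6 5 3)
  after r': (1 6 3 4 2)
  after r': (1 2 6 5 3)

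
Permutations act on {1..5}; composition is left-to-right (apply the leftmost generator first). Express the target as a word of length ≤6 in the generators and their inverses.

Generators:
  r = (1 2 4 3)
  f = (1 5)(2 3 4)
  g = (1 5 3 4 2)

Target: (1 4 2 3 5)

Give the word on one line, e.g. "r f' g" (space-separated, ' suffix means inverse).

g f' f' g g

  after g: (1 5 3 4 2)
  after f': (2 5)
  after f': (1 5 4 3 2)
  after g: (1 3)(2 5)
  after g: (1 4 2 3 5)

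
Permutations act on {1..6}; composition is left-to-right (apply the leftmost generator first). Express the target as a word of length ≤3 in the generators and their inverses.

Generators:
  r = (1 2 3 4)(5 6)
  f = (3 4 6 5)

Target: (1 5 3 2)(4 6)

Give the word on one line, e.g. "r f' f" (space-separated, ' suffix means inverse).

r' f f

  after r': (1 4 3 2)(5 6)
  after f: (1 6 3 2)
  after f: (1 5 3 2)(4 6)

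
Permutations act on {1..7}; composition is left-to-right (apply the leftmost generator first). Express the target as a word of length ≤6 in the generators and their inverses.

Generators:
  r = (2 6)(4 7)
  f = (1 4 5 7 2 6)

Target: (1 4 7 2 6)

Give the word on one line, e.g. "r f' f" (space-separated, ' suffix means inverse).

r' f' r f' r

  after r': (2 6)(4 7)
  after f': (1 6 7)(4 5)
  after r: (1 2 6 4 5 7)
  after f': (1 7 6)
  after r: (1 4 7 2 6)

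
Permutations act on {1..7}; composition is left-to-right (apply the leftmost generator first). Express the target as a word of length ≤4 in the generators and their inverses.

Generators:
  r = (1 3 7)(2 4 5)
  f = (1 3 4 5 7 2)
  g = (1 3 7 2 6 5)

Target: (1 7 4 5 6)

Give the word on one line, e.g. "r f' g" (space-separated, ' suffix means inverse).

g' f

  after g': (1 5 6 2 7 3)
  after f: (1 7 4 5 6)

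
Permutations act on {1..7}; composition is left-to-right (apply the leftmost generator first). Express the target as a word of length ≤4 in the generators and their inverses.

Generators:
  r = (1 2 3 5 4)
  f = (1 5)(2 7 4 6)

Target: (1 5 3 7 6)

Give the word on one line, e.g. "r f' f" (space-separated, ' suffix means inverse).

f r r f'

  after f: (1 5)(2 7 4 6)
  after r: (1 4 6 3 5 2 7)
  after r: (2 7)(3 4 6 5)
  after f': (1 5 3 7 6)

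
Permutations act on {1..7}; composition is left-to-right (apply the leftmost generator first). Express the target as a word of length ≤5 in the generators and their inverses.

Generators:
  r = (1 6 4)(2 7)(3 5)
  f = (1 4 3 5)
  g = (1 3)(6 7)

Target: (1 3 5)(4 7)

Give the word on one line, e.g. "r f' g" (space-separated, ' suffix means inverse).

f g' r' r' g'

  after f: (1 4 3 5)
  after g': (1 4)(3 5)(6 7)
  after r': (1 6 2 7)
  after r': (3 5)(4 6 7)
  after g': (1 3 5)(4 7)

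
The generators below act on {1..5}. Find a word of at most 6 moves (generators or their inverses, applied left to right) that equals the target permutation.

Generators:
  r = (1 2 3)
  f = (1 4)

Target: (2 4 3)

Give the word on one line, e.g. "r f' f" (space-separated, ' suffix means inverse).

  after r: (1 2 3)
  after f: (1 2 3 4)
  after r: (1 3 4 2)
  after f: (1 3)(2 4)
  after r: (2 4 3)

r f r f r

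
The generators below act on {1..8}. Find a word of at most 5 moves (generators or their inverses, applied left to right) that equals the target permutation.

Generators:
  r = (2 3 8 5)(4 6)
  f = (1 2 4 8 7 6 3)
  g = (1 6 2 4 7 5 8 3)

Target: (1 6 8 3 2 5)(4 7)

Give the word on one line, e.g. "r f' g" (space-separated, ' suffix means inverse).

  after g: (1 6 2 4 7 5 8 3)
  after f': (1 7 5 4 8 6)
  after r: (1 7 2 3 8 4 5 6)
  after g': (1 4 7 6 3 5)(2 8)
  after r: (1 6 8 3 2 5)(4 7)

g f' r g' r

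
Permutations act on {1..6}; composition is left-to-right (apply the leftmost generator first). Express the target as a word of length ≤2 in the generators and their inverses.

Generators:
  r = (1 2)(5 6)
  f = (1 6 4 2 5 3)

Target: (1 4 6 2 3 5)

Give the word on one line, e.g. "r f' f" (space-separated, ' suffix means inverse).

r' f'

  after r': (1 2)(5 6)
  after f': (1 4 6 2 3 5)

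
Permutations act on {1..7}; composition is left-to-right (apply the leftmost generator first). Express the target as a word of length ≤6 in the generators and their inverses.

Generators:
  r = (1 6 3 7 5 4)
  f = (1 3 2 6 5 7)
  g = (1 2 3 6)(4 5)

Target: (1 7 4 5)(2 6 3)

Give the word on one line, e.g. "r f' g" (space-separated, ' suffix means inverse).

  after f': (1 7 5 6 2 3)
  after g': (1 7 4 5 3 6)
  after g': (1 7 5 2)
  after g': (1 7 4 5)(2 6 3)

f' g' g' g'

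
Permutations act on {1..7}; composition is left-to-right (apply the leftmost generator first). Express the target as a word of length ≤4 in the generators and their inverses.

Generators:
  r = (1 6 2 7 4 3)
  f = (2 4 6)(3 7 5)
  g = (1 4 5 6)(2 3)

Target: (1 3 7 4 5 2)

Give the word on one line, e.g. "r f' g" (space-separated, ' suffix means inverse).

g r

  after g: (1 4 5 6)(2 3)
  after r: (1 3 7 4 5 2)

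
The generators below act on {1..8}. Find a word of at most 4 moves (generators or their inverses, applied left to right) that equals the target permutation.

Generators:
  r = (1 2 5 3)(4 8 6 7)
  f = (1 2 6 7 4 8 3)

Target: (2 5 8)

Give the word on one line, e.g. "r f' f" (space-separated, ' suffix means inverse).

  after r: (1 2 5 3)(4 8 6 7)
  after f': (2 5 8)

r f'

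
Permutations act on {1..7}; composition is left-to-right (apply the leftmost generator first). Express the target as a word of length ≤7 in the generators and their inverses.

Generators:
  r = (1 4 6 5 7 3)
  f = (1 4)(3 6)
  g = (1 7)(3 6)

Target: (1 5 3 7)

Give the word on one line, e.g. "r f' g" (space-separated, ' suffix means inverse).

  after r: (1 4 6 5 7 3)
  after g: (1 4 3 7 6 5)
  after r: (1 6 7 5 4)
  after r: (1 5 6 3)
  after g: (1 5 3 7)

r g r r g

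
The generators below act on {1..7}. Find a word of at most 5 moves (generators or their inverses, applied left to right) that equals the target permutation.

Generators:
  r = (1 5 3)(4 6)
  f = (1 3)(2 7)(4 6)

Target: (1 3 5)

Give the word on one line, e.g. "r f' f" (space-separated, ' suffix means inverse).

  after f': (1 3)(2 7)(4 6)
  after r': (1 5)(2 7)
  after r': (2 7)(3 5)(4 6)
  after f: (1 3 5)

f' r' r' f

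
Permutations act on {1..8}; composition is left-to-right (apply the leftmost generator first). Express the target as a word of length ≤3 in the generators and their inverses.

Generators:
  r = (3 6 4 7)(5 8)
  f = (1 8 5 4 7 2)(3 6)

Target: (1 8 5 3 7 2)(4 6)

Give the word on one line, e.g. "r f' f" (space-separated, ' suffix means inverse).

  after f: (1 8 5 4 7 2)(3 6)
  after r: (1 5 7 2)(3 4)
  after r: (1 8 5 3 7 2)(4 6)

f r r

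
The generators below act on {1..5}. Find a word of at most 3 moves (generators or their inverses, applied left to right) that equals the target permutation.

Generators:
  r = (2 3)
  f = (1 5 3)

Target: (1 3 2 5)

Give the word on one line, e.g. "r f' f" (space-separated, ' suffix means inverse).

r f'

  after r: (2 3)
  after f': (1 3 2 5)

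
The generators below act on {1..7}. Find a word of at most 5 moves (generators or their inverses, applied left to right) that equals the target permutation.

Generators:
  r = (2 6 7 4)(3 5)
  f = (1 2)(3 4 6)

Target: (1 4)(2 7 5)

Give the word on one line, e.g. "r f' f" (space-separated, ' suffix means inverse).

  after r: (2 6 7 4)(3 5)
  after f': (1 2 4)(3 5 6 7)
  after r': (1 4)(2 7 5)

r f' r'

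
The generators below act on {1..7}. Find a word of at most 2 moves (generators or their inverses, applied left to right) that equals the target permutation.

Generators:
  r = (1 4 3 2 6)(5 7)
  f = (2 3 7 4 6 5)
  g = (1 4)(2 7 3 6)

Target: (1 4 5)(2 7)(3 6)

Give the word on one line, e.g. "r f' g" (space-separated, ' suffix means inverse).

f' r

  after f': (2 5 6 4 7 3)
  after r: (1 4 5)(2 7)(3 6)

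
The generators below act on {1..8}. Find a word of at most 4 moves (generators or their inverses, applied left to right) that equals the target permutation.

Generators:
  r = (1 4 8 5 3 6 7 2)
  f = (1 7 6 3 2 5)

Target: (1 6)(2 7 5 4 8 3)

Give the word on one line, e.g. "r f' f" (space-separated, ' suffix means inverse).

f r f' f'

  after f: (1 7 6 3 2 5)
  after r: (1 2 3)(4 8 5)
  after f': (1 3 5 4 8 2 6 7)
  after f': (1 6)(2 7 5 4 8 3)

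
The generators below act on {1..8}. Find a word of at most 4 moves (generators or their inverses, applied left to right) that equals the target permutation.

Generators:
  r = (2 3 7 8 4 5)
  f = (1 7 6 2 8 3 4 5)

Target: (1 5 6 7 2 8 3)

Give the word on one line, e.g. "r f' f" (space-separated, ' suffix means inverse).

  after r: (2 3 7 8 4 5)
  after f': (1 5 6 7 2 8 3)

r f'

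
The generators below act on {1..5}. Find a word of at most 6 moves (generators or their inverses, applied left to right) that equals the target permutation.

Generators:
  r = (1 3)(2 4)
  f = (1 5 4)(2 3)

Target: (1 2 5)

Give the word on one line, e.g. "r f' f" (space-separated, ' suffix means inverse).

  after f: (1 5 4)(2 3)
  after r: (1 5 2)(3 4)
  after f: (1 4 2 5 3)
  after r': (1 2 5)

f r f r'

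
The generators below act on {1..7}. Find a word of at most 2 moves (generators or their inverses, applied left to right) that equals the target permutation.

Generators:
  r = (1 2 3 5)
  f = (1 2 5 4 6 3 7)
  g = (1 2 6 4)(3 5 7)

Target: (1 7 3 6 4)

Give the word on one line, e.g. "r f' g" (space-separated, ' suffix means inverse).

  after r': (1 5 3 2)
  after g: (1 7 3 6 4)

r' g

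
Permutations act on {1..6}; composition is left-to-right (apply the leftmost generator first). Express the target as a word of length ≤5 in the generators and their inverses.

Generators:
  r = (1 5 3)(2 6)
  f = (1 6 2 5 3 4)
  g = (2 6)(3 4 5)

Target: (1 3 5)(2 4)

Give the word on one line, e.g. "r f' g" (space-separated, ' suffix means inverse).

g' f' f' g' f

  after g': (2 6)(3 5 4)
  after f': (1 4 5 3 2)
  after f': (1 3 6)(2 4)
  after g': (1 5 4 6)(2 3)
  after f: (1 3 5)(2 4)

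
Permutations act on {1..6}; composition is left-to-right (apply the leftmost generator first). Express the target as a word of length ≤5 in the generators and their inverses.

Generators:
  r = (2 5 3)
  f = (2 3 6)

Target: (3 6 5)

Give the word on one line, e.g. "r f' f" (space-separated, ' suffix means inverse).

  after r: (2 5 3)
  after f': (2 5)(3 6)
  after r': (3 6 5)

r f' r'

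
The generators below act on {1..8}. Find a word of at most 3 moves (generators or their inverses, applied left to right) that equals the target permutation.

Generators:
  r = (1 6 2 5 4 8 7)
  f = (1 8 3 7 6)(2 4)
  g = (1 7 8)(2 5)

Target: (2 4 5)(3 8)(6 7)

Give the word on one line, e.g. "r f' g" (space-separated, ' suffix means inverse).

f g

  after f: (1 8 3 7 6)(2 4)
  after g: (2 4 5)(3 8)(6 7)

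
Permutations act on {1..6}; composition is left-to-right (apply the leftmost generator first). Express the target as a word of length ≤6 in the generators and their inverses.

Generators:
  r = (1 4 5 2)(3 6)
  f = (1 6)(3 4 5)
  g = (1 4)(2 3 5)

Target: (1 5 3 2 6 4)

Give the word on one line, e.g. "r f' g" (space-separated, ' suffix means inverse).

r r f' r

  after r: (1 4 5 2)(3 6)
  after r: (1 5)(2 4)
  after f': (1 4 2 3 5 6)
  after r: (1 5 3 2 6 4)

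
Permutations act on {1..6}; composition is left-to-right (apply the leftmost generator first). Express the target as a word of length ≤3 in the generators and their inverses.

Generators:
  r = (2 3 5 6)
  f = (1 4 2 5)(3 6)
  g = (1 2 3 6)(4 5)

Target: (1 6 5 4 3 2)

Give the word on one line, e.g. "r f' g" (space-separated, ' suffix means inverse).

f f r'

  after f: (1 4 2 5)(3 6)
  after f: (1 2)(4 5)
  after r': (1 6 5 4 3 2)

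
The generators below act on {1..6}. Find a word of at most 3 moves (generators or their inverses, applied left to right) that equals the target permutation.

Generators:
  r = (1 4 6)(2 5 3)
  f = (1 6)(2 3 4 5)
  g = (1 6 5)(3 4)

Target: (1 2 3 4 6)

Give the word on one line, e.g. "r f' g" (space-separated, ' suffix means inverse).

  after r: (1 4 6)(2 5 3)
  after f: (1 5 4)
  after f: (1 2 3 4 6)

r f f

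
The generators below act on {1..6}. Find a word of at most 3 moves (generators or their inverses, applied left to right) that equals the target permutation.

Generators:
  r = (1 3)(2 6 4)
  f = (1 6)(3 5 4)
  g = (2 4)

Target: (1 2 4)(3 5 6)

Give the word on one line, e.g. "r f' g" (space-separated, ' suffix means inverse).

  after f: (1 6)(3 5 4)
  after r': (1 2 4)(3 5 6)

f r'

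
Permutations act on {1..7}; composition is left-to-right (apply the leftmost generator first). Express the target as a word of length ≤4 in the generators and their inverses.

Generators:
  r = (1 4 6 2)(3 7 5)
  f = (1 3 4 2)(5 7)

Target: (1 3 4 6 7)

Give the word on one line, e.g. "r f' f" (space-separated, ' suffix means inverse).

  after r': (1 2 6 4)(3 5 7)
  after f': (1 4 2 6 3 7)
  after r': (2 4 6 5 7)
  after f: (1 3 4 6 7)

r' f' r' f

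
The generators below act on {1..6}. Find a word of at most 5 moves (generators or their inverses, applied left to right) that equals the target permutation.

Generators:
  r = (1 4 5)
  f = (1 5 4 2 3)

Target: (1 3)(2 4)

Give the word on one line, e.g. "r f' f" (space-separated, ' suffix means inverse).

r' f' f' r'

  after r': (1 5 4)
  after f': (2 4 3)
  after f': (1 3 4 2 5)
  after r': (1 3)(2 4)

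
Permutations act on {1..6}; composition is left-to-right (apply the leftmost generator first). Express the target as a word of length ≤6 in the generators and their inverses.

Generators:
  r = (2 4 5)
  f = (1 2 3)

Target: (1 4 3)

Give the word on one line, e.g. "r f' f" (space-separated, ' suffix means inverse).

  after r': (2 5 4)
  after f': (1 3 2 5 4)
  after f': (1 2 5 4 3)
  after r: (1 4 3)

r' f' f' r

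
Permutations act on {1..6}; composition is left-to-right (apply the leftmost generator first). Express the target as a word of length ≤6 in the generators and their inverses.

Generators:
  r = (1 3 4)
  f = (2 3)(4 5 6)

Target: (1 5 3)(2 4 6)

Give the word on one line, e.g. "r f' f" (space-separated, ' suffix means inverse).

f r r f r'

  after f: (2 3)(4 5 6)
  after r: (1 3 2 4 5 6)
  after r: (1 4 5 6 3 2)
  after f: (1 5 4 6 2)
  after r': (1 5 3)(2 4 6)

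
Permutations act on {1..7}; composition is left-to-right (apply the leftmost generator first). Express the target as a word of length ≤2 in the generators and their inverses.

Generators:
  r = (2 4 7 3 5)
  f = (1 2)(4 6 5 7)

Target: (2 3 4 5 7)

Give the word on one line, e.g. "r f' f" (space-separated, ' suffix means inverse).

  after r': (2 5 3 7 4)
  after r': (2 3 4 5 7)

r' r'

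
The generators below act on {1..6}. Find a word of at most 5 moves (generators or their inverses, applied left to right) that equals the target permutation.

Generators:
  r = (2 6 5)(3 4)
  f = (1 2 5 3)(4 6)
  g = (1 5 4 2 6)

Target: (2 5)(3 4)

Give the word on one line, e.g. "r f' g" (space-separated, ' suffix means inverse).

f' r' g f' r'

  after f': (1 3 5 2)(4 6)
  after r': (1 4 2)(3 6)
  after g: (1 2 5 4 6 3)
  after f': (5 6)
  after r': (2 5)(3 4)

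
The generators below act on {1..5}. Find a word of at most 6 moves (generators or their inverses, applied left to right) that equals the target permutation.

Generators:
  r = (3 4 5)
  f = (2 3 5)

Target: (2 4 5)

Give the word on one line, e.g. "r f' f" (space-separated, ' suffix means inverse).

r f' f' r f'

  after r: (3 4 5)
  after f': (2 5)(3 4)
  after f': (2 3 4)
  after r: (2 4)(3 5)
  after f': (2 4 5)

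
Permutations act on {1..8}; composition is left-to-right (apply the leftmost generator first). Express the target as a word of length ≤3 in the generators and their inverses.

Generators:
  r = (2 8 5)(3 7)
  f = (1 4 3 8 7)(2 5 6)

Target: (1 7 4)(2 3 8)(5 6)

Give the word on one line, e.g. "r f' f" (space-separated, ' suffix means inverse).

  after r: (2 8 5)(3 7)
  after f': (1 7 4)(2 3 8)(5 6)

r f'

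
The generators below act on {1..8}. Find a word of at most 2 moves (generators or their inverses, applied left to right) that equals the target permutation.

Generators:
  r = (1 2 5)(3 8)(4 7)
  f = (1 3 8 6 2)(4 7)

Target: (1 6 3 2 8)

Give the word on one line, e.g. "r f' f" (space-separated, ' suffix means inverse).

f' f'

  after f': (1 2 6 8 3)(4 7)
  after f': (1 6 3 2 8)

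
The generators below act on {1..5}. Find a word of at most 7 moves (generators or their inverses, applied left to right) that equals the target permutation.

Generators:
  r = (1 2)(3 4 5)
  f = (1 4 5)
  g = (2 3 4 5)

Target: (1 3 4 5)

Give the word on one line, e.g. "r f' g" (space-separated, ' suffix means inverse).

r g g g r

  after r: (1 2)(3 4 5)
  after g: (1 3 5 4 2)
  after g: (1 4 3 2)
  after g: (1 5 2)
  after r: (1 3 4 5)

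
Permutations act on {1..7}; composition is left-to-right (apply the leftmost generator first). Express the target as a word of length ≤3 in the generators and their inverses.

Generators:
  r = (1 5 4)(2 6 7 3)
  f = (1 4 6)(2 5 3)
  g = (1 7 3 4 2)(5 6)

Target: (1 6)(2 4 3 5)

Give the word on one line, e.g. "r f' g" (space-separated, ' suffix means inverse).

g r'

  after g: (1 7 3 4 2)(5 6)
  after r': (1 6)(2 4 3 5)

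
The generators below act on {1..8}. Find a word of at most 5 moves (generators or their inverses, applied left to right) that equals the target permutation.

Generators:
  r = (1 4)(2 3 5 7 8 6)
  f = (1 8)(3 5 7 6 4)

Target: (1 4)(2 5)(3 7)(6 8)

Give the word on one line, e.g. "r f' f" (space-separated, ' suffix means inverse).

f r' r' r' f'

  after f: (1 8)(3 5 7 6 4)
  after r': (1 7 8 4 2 6)
  after r': (1 5 3 2 8)(4 6)
  after r': (1 3 6)(2 7 5)(4 8)
  after f': (1 4)(2 5)(3 7)(6 8)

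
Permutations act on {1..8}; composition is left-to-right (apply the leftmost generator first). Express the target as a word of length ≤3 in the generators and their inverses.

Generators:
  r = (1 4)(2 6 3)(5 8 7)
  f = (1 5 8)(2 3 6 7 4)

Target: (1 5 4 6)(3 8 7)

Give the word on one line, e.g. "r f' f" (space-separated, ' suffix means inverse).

  after f: (1 5 8)(2 3 6 7 4)
  after f: (1 8 5)(2 6 4 3 7)
  after r': (1 5 4 6)(3 8 7)

f f r'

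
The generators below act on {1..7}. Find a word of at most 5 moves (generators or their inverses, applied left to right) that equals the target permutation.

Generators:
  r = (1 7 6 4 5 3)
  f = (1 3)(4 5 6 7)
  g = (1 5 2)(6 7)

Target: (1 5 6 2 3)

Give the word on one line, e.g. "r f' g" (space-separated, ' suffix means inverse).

  after r: (1 7 6 4 5 3)
  after f: (1 4 6 5)
  after g: (1 4 7 6 2)
  after f: (1 5 6 2 3)

r f g f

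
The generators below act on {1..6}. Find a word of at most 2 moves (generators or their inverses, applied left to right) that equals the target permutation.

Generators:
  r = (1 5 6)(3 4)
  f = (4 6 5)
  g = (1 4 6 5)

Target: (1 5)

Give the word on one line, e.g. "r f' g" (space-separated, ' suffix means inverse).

  after f: (4 6 5)
  after g': (1 5)

f g'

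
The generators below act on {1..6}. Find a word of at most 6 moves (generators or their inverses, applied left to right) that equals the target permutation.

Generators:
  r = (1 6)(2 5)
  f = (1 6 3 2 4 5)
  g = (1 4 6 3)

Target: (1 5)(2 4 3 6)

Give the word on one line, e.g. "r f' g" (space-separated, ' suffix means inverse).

g f r r

  after g: (1 4 6 3)
  after f: (1 5)(2 4 3 6)
  after r: (1 2 4 3)(5 6)
  after r: (1 5)(2 4 3 6)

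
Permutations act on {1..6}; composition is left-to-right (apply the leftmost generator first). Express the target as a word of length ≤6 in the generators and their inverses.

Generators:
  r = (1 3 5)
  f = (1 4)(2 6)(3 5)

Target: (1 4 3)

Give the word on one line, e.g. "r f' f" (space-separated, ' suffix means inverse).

r r f r' f

  after r: (1 3 5)
  after r: (1 5 3)
  after f: (1 3 4)(2 6)
  after r': (2 6)(3 4 5)
  after f: (1 4 3)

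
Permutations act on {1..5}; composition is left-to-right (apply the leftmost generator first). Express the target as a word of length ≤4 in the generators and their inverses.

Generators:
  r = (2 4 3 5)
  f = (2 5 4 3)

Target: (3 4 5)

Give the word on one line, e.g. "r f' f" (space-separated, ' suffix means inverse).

  after r': (2 5 3 4)
  after f: (2 4 5)
  after r: (2 3 5 4)
  after f: (3 4 5)

r' f r f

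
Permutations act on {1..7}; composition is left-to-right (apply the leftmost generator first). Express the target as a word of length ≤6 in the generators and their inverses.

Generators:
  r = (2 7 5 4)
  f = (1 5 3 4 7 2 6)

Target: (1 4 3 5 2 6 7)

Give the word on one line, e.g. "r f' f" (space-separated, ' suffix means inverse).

f' r f' r f'

  after f': (1 6 2 7 4 3 5)
  after r: (1 6 7 2 5)(3 4)
  after f': (1 2)(4 5 6)
  after r: (1 7 5 6 2)
  after f': (1 4 3 5 2 6 7)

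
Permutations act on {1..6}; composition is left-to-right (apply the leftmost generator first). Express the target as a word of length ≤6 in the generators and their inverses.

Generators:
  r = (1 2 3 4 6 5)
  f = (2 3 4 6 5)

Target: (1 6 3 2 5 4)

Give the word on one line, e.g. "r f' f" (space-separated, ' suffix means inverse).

  after r': (1 5 6 4 3 2)
  after r': (1 6 3)(2 5 4)
  after r': (1 4)(2 6)(3 5)
  after f: (1 6 3 2 5 4)

r' r' r' f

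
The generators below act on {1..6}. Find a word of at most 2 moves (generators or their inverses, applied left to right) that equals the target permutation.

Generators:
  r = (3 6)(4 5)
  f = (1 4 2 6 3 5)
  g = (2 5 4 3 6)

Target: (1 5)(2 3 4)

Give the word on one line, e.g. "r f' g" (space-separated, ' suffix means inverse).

  after f: (1 4 2 6 3 5)
  after r': (1 5)(2 3 4)

f r'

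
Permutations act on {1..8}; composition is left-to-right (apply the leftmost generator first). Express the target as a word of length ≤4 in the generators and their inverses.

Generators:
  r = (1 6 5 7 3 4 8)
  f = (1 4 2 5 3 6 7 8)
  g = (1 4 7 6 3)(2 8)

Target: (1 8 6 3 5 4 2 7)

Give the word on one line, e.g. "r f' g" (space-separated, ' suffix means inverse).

  after f: (1 4 2 5 3 6 7 8)
  after r: (1 8 6 3 5 4 2 7)

f r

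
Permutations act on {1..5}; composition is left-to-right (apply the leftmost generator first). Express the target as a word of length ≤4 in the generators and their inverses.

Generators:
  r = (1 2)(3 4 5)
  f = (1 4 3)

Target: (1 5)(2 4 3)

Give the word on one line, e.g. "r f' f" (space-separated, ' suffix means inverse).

f r f

  after f: (1 4 3)
  after r: (1 5 3 2)
  after f: (1 5)(2 4 3)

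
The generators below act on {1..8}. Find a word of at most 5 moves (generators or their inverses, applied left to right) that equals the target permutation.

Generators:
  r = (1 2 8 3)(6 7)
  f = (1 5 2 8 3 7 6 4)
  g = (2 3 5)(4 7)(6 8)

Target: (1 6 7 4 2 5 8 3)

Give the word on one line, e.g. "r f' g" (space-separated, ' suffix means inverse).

r' f r

  after r': (1 3 8 2)(6 7)
  after f: (1 7 4)(2 5)
  after r: (1 6 7 4 2 5 8 3)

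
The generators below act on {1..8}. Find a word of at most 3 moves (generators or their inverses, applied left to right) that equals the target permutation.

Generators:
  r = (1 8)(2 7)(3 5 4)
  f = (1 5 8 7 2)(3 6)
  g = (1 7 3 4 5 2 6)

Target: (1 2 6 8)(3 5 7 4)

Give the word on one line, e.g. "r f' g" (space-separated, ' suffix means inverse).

g r'

  after g: (1 7 3 4 5 2 6)
  after r': (1 2 6 8)(3 5 7 4)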